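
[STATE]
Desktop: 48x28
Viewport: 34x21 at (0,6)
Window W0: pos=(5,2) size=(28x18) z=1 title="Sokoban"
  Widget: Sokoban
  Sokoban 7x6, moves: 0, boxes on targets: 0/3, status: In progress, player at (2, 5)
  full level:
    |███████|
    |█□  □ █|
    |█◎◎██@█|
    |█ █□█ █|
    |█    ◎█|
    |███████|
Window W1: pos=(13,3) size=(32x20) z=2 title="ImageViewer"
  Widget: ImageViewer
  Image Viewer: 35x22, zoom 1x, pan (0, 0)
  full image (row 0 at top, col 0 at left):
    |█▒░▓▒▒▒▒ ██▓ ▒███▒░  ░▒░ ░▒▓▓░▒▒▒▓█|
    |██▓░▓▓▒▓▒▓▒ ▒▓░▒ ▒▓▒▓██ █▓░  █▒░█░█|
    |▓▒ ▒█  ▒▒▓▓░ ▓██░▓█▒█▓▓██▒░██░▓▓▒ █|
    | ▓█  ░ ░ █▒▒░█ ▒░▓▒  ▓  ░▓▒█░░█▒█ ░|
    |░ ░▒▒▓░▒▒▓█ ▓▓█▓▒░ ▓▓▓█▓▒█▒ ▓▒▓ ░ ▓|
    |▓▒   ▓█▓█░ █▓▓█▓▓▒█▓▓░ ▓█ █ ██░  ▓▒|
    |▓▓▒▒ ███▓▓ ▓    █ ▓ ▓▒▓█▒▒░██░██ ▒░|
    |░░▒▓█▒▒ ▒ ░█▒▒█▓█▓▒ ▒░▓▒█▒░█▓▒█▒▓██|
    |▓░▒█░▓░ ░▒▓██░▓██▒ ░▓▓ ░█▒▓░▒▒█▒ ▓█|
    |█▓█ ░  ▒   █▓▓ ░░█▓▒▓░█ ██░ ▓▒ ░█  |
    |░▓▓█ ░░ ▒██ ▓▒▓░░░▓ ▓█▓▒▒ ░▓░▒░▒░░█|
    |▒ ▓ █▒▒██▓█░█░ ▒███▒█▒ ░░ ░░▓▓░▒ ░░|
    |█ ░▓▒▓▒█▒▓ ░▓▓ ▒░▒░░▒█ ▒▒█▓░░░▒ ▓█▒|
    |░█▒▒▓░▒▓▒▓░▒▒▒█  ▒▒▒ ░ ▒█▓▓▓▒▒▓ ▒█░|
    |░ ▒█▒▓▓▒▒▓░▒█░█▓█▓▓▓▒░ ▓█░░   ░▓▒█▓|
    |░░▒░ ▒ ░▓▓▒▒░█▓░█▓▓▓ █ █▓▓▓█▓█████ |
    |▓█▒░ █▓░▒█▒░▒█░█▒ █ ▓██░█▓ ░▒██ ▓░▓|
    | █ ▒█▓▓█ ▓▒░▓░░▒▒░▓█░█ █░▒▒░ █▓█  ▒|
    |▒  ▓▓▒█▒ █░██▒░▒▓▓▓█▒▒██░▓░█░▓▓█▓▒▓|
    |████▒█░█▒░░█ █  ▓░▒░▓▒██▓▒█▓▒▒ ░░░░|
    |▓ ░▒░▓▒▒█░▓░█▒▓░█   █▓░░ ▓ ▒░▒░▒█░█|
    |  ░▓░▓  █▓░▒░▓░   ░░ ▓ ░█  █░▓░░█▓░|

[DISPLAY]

     ┃█□  □ █┃█▒░▓▒▒▒▒ ██▓ ▒███▒░ 
     ┃█◎◎██@█┃██▓░▓▓▒▓▒▓▒ ▒▓░▒ ▒▓▒
     ┃█ █□█ █┃▓▒ ▒█  ▒▒▓▓░ ▓██░▓█▒
     ┃█    ◎█┃ ▓█  ░ ░ █▒▒░█ ▒░▓▒ 
     ┃███████┃░ ░▒▒▓░▒▒▓█ ▓▓█▓▒░ ▓
     ┃Moves: ┃▓▒   ▓█▓█░ █▓▓█▓▓▒█▓
     ┃       ┃▓▓▒▒ ███▓▓ ▓    █ ▓ 
     ┃       ┃░░▒▓█▒▒ ▒ ░█▒▒█▓█▓▒ 
     ┃       ┃▓░▒█░▓░ ░▒▓██░▓██▒ ░
     ┃       ┃█▓█ ░  ▒   █▓▓ ░░█▓▒
     ┃       ┃░▓▓█ ░░ ▒██ ▓▒▓░░░▓ 
     ┃       ┃▒ ▓ █▒▒██▓█░█░ ▒███▒
     ┃       ┃█ ░▓▒▓▒█▒▓ ░▓▓ ▒░▒░░
     ┗━━━━━━━┃░█▒▒▓░▒▓▒▓░▒▒▒█  ▒▒▒
             ┃░ ▒█▒▓▓▒▒▓░▒█░█▓█▓▓▓
             ┃░░▒░ ▒ ░▓▓▒▒░█▓░█▓▓▓
             ┗━━━━━━━━━━━━━━━━━━━━
                                  
                                  
                                  
                                  


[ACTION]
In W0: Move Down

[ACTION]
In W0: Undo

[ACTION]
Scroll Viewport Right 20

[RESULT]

█▒░▓▒▒▒▒ ██▓ ▒███▒░  ░▒░ ░▒▓▓░┃   
██▓░▓▓▒▓▒▓▒ ▒▓░▒ ▒▓▒▓██ █▓░  █┃   
▓▒ ▒█  ▒▒▓▓░ ▓██░▓█▒█▓▓██▒░██░┃   
 ▓█  ░ ░ █▒▒░█ ▒░▓▒  ▓  ░▓▒█░░┃   
░ ░▒▒▓░▒▒▓█ ▓▓█▓▒░ ▓▓▓█▓▒█▒ ▓▒┃   
▓▒   ▓█▓█░ █▓▓█▓▓▒█▓▓░ ▓█ █ ██┃   
▓▓▒▒ ███▓▓ ▓    █ ▓ ▓▒▓█▒▒░██░┃   
░░▒▓█▒▒ ▒ ░█▒▒█▓█▓▒ ▒░▓▒█▒░█▓▒┃   
▓░▒█░▓░ ░▒▓██░▓██▒ ░▓▓ ░█▒▓░▒▒┃   
█▓█ ░  ▒   █▓▓ ░░█▓▒▓░█ ██░ ▓▒┃   
░▓▓█ ░░ ▒██ ▓▒▓░░░▓ ▓█▓▒▒ ░▓░▒┃   
▒ ▓ █▒▒██▓█░█░ ▒███▒█▒ ░░ ░░▓▓┃   
█ ░▓▒▓▒█▒▓ ░▓▓ ▒░▒░░▒█ ▒▒█▓░░░┃   
░█▒▒▓░▒▓▒▓░▒▒▒█  ▒▒▒ ░ ▒█▓▓▓▒▒┃   
░ ▒█▒▓▓▒▒▓░▒█░█▓█▓▓▓▒░ ▓█░░   ┃   
░░▒░ ▒ ░▓▓▒▒░█▓░█▓▓▓ █ █▓▓▓█▓█┃   
━━━━━━━━━━━━━━━━━━━━━━━━━━━━━━┛   
                                  
                                  
                                  
                                  


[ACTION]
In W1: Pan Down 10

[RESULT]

░▓▓█ ░░ ▒██ ▓▒▓░░░▓ ▓█▓▒▒ ░▓░▒┃   
▒ ▓ █▒▒██▓█░█░ ▒███▒█▒ ░░ ░░▓▓┃   
█ ░▓▒▓▒█▒▓ ░▓▓ ▒░▒░░▒█ ▒▒█▓░░░┃   
░█▒▒▓░▒▓▒▓░▒▒▒█  ▒▒▒ ░ ▒█▓▓▓▒▒┃   
░ ▒█▒▓▓▒▒▓░▒█░█▓█▓▓▓▒░ ▓█░░   ┃   
░░▒░ ▒ ░▓▓▒▒░█▓░█▓▓▓ █ █▓▓▓█▓█┃   
▓█▒░ █▓░▒█▒░▒█░█▒ █ ▓██░█▓ ░▒█┃   
 █ ▒█▓▓█ ▓▒░▓░░▒▒░▓█░█ █░▒▒░ █┃   
▒  ▓▓▒█▒ █░██▒░▒▓▓▓█▒▒██░▓░█░▓┃   
████▒█░█▒░░█ █  ▓░▒░▓▒██▓▒█▓▒▒┃   
▓ ░▒░▓▒▒█░▓░█▒▓░█   █▓░░ ▓ ▒░▒┃   
  ░▓░▓  █▓░▒░▓░   ░░ ▓ ░█  █░▓┃   
                              ┃   
                              ┃   
                              ┃   
                              ┃   
━━━━━━━━━━━━━━━━━━━━━━━━━━━━━━┛   
                                  
                                  
                                  
                                  


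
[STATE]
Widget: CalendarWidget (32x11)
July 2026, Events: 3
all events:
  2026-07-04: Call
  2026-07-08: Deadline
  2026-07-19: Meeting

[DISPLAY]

           July 2026            
Mo Tu We Th Fr Sa Su            
       1  2  3  4*  5           
 6  7  8*  9 10 11 12           
13 14 15 16 17 18 19*           
20 21 22 23 24 25 26            
27 28 29 30 31                  
                                
                                
                                
                                


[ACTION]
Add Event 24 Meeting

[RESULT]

           July 2026            
Mo Tu We Th Fr Sa Su            
       1  2  3  4*  5           
 6  7  8*  9 10 11 12           
13 14 15 16 17 18 19*           
20 21 22 23 24* 25 26           
27 28 29 30 31                  
                                
                                
                                
                                


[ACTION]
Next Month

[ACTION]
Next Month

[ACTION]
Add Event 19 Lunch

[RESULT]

         September 2026         
Mo Tu We Th Fr Sa Su            
    1  2  3  4  5  6            
 7  8  9 10 11 12 13            
14 15 16 17 18 19* 20           
21 22 23 24 25 26 27            
28 29 30                        
                                
                                
                                
                                


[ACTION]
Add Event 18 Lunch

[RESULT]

         September 2026         
Mo Tu We Th Fr Sa Su            
    1  2  3  4  5  6            
 7  8  9 10 11 12 13            
14 15 16 17 18* 19* 20          
21 22 23 24 25 26 27            
28 29 30                        
                                
                                
                                
                                


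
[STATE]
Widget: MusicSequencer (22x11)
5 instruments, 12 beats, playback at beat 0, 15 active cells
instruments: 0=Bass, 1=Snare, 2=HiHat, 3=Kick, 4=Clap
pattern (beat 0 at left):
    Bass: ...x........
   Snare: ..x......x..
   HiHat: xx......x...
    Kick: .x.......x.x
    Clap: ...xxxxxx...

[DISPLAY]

      ▼12345678901    
  Bass···█········    
 Snare··█······█··    
 HiHat██······█···    
  Kick·█·······█·█    
  Clap···██████···    
                      
                      
                      
                      
                      


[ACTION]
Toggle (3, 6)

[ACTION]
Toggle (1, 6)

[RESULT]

      ▼12345678901    
  Bass···█········    
 Snare··█···█··█··    
 HiHat██······█···    
  Kick·█····█··█·█    
  Clap···██████···    
                      
                      
                      
                      
                      


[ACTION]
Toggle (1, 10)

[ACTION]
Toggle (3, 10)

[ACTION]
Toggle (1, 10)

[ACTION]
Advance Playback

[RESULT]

      0▼2345678901    
  Bass···█········    
 Snare··█···█··█··    
 HiHat██······█···    
  Kick·█····█··███    
  Clap···██████···    
                      
                      
                      
                      
                      


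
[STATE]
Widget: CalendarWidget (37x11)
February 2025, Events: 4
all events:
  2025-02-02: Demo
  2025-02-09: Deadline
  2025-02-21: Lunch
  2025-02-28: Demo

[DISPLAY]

            February 2025            
Mo Tu We Th Fr Sa Su                 
                1  2*                
 3  4  5  6  7  8  9*                
10 11 12 13 14 15 16                 
17 18 19 20 21* 22 23                
24 25 26 27 28*                      
                                     
                                     
                                     
                                     


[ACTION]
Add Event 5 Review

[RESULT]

            February 2025            
Mo Tu We Th Fr Sa Su                 
                1  2*                
 3  4  5*  6  7  8  9*               
10 11 12 13 14 15 16                 
17 18 19 20 21* 22 23                
24 25 26 27 28*                      
                                     
                                     
                                     
                                     


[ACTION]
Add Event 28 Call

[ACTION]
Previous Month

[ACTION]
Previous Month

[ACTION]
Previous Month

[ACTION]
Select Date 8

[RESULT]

            November 2024            
Mo Tu We Th Fr Sa Su                 
             1  2  3                 
 4  5  6  7 [ 8]  9 10               
11 12 13 14 15 16 17                 
18 19 20 21 22 23 24                 
25 26 27 28 29 30                    
                                     
                                     
                                     
                                     


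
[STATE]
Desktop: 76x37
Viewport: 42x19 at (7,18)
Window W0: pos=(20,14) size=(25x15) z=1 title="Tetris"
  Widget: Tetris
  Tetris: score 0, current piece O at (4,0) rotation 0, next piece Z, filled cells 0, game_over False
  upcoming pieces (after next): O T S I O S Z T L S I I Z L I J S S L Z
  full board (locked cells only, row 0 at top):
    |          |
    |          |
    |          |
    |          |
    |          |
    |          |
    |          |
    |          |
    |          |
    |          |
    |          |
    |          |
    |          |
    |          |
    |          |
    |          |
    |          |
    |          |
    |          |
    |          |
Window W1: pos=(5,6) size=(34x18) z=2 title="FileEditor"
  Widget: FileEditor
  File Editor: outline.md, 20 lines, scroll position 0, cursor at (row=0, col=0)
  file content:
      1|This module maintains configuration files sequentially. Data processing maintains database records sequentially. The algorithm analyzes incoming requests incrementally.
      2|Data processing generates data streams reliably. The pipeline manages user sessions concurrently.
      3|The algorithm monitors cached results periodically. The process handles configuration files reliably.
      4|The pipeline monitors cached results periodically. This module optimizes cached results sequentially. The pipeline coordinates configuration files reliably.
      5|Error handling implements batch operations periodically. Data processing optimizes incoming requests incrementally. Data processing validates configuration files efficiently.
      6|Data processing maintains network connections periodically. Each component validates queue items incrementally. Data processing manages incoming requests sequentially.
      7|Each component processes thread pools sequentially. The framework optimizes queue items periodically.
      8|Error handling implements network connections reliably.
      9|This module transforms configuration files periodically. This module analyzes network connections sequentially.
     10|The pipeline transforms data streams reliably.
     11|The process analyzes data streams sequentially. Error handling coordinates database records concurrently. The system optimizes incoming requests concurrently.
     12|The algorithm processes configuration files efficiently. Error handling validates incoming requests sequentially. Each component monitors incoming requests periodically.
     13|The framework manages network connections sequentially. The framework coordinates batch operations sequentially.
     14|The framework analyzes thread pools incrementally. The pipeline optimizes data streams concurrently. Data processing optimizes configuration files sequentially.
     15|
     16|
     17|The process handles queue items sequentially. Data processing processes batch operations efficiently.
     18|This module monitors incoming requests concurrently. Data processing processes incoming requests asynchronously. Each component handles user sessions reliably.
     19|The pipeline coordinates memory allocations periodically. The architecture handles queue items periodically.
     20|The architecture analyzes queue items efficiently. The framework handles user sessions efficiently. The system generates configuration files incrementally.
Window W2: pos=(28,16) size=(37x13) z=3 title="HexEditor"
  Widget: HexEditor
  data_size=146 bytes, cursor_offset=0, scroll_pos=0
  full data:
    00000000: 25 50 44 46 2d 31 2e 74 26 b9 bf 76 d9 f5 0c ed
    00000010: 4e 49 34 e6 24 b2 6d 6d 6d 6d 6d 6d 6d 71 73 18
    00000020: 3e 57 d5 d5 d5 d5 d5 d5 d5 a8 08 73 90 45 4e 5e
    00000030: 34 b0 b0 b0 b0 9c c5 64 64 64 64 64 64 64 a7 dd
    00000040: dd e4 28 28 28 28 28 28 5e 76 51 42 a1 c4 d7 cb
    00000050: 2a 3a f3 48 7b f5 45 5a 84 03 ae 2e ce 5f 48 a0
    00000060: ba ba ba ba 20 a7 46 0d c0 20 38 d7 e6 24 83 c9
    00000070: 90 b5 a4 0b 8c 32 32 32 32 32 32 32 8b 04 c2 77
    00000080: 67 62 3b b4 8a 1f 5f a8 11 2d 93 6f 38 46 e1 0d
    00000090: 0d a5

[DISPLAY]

he pipeline transform┠────────────────────
he process analyzes d┃00000000  25 50 44 4
he algorithm processe┃00000010  4e 49 34 e
he framework manages ┃00000020  3e 57 d5 d
he framework analyzes┃00000030  34 b0 b0 b
━━━━━━━━━━━━━━━━━━━━━┃00000040  dd e4 28 2
             ┃       ┃00000050  2a 3a f3 4
             ┃       ┃00000060  ba ba ba b
             ┃       ┃00000070  90 b5 a4 0
             ┃       ┃00000080  67 62 3b b
             ┗━━━━━━━┗━━━━━━━━━━━━━━━━━━━━
                                          
                                          
                                          
                                          
                                          
                                          
                                          
                                          


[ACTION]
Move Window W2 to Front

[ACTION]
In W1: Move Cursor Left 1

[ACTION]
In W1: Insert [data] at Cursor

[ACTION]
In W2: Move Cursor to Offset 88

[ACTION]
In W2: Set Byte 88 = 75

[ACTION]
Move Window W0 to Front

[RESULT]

he pipeline t┃          │▓▓          ┃────
he process an┃          │ ▓▓         ┃44 4
he algorithm ┃          │            ┃34 e
he framework ┃          │            ┃d5 d
he framework ┃          │            ┃b0 b
━━━━━━━━━━━━━┃          │Score:      ┃28 2
             ┃          │0           ┃f3 4
             ┃          │            ┃ba b
             ┃          │            ┃a4 0
             ┃          │            ┃3b b
             ┗━━━━━━━━━━━━━━━━━━━━━━━┛━━━━
                                          
                                          
                                          
                                          
                                          
                                          
                                          
                                          


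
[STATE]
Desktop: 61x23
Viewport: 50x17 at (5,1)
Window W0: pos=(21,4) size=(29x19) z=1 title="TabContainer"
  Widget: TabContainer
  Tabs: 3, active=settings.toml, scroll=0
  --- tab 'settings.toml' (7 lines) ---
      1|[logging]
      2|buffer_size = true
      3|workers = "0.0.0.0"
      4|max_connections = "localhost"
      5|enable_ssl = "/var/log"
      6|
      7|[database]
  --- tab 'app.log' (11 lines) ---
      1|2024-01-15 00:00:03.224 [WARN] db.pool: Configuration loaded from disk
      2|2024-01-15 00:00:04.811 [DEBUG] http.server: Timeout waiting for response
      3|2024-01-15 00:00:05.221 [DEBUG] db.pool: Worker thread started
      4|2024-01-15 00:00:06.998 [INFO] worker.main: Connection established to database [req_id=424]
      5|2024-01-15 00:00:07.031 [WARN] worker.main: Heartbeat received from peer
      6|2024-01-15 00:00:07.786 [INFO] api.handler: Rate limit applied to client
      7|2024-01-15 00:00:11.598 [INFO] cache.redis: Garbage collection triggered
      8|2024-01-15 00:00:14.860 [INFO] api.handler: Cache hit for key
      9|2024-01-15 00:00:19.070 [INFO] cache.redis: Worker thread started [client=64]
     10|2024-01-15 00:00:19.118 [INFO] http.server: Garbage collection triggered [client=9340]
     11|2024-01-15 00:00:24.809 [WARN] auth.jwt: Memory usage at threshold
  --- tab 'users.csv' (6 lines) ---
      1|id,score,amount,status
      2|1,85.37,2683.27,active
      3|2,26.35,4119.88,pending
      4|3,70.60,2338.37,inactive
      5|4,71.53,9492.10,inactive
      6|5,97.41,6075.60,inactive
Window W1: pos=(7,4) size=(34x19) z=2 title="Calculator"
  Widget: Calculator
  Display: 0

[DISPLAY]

                                                  
                                                  
                                                  
  ┏━━━━━━━━━━━━━━━━━━━━━━━━━━━━━━━━┓━━━━━━━━┓     
  ┃ Calculator                     ┃        ┃     
  ┠────────────────────────────────┨────────┨     
  ┃                               0┃p.log │ ┃     
  ┃┌───┬───┬───┬───┐               ┃────────┃     
  ┃│ 7 │ 8 │ 9 │ ÷ │               ┃        ┃     
  ┃├───┼───┼───┼───┤               ┃        ┃     
  ┃│ 4 │ 5 │ 6 │ × │               ┃        ┃     
  ┃├───┼───┼───┼───┤               ┃localhos┃     
  ┃│ 1 │ 2 │ 3 │ - │               ┃log"    ┃     
  ┃├───┼───┼───┼───┤               ┃        ┃     
  ┃│ 0 │ . │ = │ + │               ┃        ┃     
  ┃├───┼───┼───┼───┤               ┃        ┃     
  ┃│ C │ MC│ MR│ M+│               ┃        ┃     


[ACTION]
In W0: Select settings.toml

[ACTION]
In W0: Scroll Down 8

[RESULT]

                                                  
                                                  
                                                  
  ┏━━━━━━━━━━━━━━━━━━━━━━━━━━━━━━━━┓━━━━━━━━┓     
  ┃ Calculator                     ┃        ┃     
  ┠────────────────────────────────┨────────┨     
  ┃                               0┃p.log │ ┃     
  ┃┌───┬───┬───┬───┐               ┃────────┃     
  ┃│ 7 │ 8 │ 9 │ ÷ │               ┃        ┃     
  ┃├───┼───┼───┼───┤               ┃        ┃     
  ┃│ 4 │ 5 │ 6 │ × │               ┃        ┃     
  ┃├───┼───┼───┼───┤               ┃        ┃     
  ┃│ 1 │ 2 │ 3 │ - │               ┃        ┃     
  ┃├───┼───┼───┼───┤               ┃        ┃     
  ┃│ 0 │ . │ = │ + │               ┃        ┃     
  ┃├───┼───┼───┼───┤               ┃        ┃     
  ┃│ C │ MC│ MR│ M+│               ┃        ┃     


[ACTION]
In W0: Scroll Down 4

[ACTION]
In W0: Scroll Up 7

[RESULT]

                                                  
                                                  
                                                  
  ┏━━━━━━━━━━━━━━━━━━━━━━━━━━━━━━━━┓━━━━━━━━┓     
  ┃ Calculator                     ┃        ┃     
  ┠────────────────────────────────┨────────┨     
  ┃                               0┃p.log │ ┃     
  ┃┌───┬───┬───┬───┐               ┃────────┃     
  ┃│ 7 │ 8 │ 9 │ ÷ │               ┃        ┃     
  ┃├───┼───┼───┼───┤               ┃        ┃     
  ┃│ 4 │ 5 │ 6 │ × │               ┃        ┃     
  ┃├───┼───┼───┼───┤               ┃localhos┃     
  ┃│ 1 │ 2 │ 3 │ - │               ┃log"    ┃     
  ┃├───┼───┼───┼───┤               ┃        ┃     
  ┃│ 0 │ . │ = │ + │               ┃        ┃     
  ┃├───┼───┼───┼───┤               ┃        ┃     
  ┃│ C │ MC│ MR│ M+│               ┃        ┃     


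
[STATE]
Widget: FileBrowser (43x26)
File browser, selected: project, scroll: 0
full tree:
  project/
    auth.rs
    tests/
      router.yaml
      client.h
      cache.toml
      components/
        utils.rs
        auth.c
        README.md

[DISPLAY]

> [-] project/                             
    auth.rs                                
    [+] tests/                             
                                           
                                           
                                           
                                           
                                           
                                           
                                           
                                           
                                           
                                           
                                           
                                           
                                           
                                           
                                           
                                           
                                           
                                           
                                           
                                           
                                           
                                           
                                           


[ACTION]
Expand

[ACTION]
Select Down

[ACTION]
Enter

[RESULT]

  [-] project/                             
  > auth.rs                                
    [+] tests/                             
                                           
                                           
                                           
                                           
                                           
                                           
                                           
                                           
                                           
                                           
                                           
                                           
                                           
                                           
                                           
                                           
                                           
                                           
                                           
                                           
                                           
                                           
                                           


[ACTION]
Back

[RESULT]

> [+] project/                             
                                           
                                           
                                           
                                           
                                           
                                           
                                           
                                           
                                           
                                           
                                           
                                           
                                           
                                           
                                           
                                           
                                           
                                           
                                           
                                           
                                           
                                           
                                           
                                           
                                           


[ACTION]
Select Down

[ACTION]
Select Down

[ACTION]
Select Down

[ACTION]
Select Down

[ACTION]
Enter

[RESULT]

> [-] project/                             
    auth.rs                                
    [+] tests/                             
                                           
                                           
                                           
                                           
                                           
                                           
                                           
                                           
                                           
                                           
                                           
                                           
                                           
                                           
                                           
                                           
                                           
                                           
                                           
                                           
                                           
                                           
                                           


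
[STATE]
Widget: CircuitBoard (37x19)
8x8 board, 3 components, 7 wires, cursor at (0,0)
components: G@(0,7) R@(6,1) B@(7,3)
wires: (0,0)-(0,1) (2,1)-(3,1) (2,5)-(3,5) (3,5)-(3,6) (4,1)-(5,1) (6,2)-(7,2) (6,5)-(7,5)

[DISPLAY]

   0 1 2 3 4 5 6 7                   
0  [.]─ ·                       G    
                                     
1                                    
                                     
2       ·               ·            
        │               │            
3       ·               · ─ ·        
                                     
4       ·                            
        │                            
5       ·                            
                                     
6       R   ·           ·            
            │           │            
7           ·   B       ·            
Cursor: (0,0)                        
                                     
                                     


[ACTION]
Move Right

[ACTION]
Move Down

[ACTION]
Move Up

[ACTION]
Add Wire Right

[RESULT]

   0 1 2 3 4 5 6 7                   
0   · ─[.]─ ·                   G    
                                     
1                                    
                                     
2       ·               ·            
        │               │            
3       ·               · ─ ·        
                                     
4       ·                            
        │                            
5       ·                            
                                     
6       R   ·           ·            
            │           │            
7           ·   B       ·            
Cursor: (0,1)                        
                                     
                                     


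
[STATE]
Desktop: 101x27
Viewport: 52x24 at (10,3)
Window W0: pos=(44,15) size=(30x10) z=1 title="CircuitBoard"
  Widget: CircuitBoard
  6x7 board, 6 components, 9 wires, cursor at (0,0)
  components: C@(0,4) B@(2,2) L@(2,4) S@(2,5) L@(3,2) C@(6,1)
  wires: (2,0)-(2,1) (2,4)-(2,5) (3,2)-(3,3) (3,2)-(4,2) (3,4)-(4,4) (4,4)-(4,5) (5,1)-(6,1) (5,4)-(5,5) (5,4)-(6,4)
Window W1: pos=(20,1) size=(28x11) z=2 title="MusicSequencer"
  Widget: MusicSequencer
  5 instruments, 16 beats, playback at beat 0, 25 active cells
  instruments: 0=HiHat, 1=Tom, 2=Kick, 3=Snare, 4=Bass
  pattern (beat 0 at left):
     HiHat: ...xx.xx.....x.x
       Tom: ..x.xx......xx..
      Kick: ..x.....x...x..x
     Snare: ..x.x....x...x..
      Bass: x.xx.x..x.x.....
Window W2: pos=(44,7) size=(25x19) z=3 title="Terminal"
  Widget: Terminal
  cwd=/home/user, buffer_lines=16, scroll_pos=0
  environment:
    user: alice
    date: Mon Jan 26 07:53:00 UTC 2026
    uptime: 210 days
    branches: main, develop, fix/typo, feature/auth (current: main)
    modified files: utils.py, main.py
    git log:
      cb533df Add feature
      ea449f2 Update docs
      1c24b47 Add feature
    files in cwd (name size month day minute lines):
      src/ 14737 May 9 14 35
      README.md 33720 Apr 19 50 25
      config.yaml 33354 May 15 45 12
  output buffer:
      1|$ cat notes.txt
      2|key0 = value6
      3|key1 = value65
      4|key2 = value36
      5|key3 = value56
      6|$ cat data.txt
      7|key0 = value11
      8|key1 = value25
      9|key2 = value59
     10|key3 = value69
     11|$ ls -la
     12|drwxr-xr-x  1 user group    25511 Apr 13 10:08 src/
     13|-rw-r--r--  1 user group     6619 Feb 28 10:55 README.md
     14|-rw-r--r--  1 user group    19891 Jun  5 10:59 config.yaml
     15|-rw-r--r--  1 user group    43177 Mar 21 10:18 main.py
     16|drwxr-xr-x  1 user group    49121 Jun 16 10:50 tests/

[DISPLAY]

          ┠──────────────────────────┨              
          ┃      ▼123456789012345    ┃              
          ┃ HiHat···██·██·····█·█    ┃              
          ┃   Tom··█·██······██··    ┃              
          ┃  Kick··█·····█···█··█ ┏━━━━━━━━━━━━━━━━━
          ┃ Snare··█·█····█···█·· ┃ Terminal        
          ┃  Bass█·██·█··█·█····· ┠─────────────────
          ┃                       ┃$ cat notes.txt  
          ┗━━━━━━━━━━━━━━━━━━━━━━━┃key0 = value6    
                                  ┃key1 = value65   
                                  ┃key2 = value36   
                                  ┃key3 = value56   
                                  ┃$ cat data.txt   
                                  ┃key0 = value11   
                                  ┃key1 = value25   
                                  ┃key2 = value59   
                                  ┃key3 = value69   
                                  ┃$ ls -la         
                                  ┃drwxr-xr-x  1 use
                                  ┃-rw-r--r--  1 use
                                  ┃-rw-r--r--  1 use
                                  ┃-rw-r--r--  1 use
                                  ┗━━━━━━━━━━━━━━━━━
                                                    


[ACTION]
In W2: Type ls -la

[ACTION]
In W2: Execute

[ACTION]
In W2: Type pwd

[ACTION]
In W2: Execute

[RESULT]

          ┠──────────────────────────┨              
          ┃      ▼123456789012345    ┃              
          ┃ HiHat···██·██·····█·█    ┃              
          ┃   Tom··█·██······██··    ┃              
          ┃  Kick··█·····█···█··█ ┏━━━━━━━━━━━━━━━━━
          ┃ Snare··█·█····█···█·· ┃ Terminal        
          ┃  Bass█·██·█··█·█····· ┠─────────────────
          ┃                       ┃key2 = value59   
          ┗━━━━━━━━━━━━━━━━━━━━━━━┃key3 = value69   
                                  ┃$ ls -la         
                                  ┃drwxr-xr-x  1 use
                                  ┃-rw-r--r--  1 use
                                  ┃-rw-r--r--  1 use
                                  ┃-rw-r--r--  1 use
                                  ┃drwxr-xr-x  1 use
                                  ┃$ ls -la         
                                  ┃drwxr-xr-x  1 ali
                                  ┃-rw-r--r--  1 ali
                                  ┃-rw-r--r--  1 ali
                                  ┃$ pwd            
                                  ┃/home/user       
                                  ┃$ █              
                                  ┗━━━━━━━━━━━━━━━━━
                                                    


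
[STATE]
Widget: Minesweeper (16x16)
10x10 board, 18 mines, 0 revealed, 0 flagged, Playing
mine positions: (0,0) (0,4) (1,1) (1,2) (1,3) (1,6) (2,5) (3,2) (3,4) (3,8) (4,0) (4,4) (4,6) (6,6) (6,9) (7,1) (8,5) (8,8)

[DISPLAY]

■■■■■■■■■■      
■■■■■■■■■■      
■■■■■■■■■■      
■■■■■■■■■■      
■■■■■■■■■■      
■■■■■■■■■■      
■■■■■■■■■■      
■■■■■■■■■■      
■■■■■■■■■■      
■■■■■■■■■■      
                
                
                
                
                
                


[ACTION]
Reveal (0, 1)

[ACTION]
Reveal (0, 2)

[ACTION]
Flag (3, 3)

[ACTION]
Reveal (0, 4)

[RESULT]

✹33■✹■■■■■      
■✹✹✹■■✹■■■      
■■■■■✹■■■■      
■■✹⚑✹■■■✹■      
✹■■■✹■✹■■■      
■■■■■■■■■■      
■■■■■■✹■■✹      
■✹■■■■■■■■      
■■■■■✹■■✹■      
■■■■■■■■■■      
                
                
                
                
                
                


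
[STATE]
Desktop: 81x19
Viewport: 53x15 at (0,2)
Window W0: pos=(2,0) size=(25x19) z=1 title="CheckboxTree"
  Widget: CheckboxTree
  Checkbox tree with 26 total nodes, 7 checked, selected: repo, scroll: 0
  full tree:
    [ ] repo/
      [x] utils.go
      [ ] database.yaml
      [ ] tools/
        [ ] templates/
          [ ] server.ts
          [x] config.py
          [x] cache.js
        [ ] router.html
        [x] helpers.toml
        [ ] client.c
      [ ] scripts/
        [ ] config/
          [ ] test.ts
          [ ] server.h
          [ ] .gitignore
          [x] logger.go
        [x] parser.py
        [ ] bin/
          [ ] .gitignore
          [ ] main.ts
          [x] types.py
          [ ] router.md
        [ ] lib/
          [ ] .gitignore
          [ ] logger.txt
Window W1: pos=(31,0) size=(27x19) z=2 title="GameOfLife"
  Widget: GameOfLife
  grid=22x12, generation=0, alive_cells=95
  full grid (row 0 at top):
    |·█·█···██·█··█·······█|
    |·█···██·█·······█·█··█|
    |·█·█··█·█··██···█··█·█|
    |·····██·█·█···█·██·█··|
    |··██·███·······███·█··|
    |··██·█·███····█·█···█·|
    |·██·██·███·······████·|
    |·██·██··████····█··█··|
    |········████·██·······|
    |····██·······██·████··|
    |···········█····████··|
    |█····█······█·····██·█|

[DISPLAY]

  ┠───────────────────────┨    ┠─────────────────────
  ┃>[-] repo/             ┃    ┃Gen: 0               
  ┃   [x] utils.go        ┃    ┃·█·█···██·█··█·······
  ┃   [ ] database.yaml   ┃    ┃·█···██·█·······█·█··
  ┃   [-] tools/          ┃    ┃·█·█··█·█··██···█··█·
  ┃     [-] templates/    ┃    ┃·····██·█·█···█·██·█·
  ┃       [ ] server.ts   ┃    ┃··██·███·······███·█·
  ┃       [x] config.py   ┃    ┃··██·█·███····█·█···█
  ┃       [x] cache.js    ┃    ┃·██·██·███·······████
  ┃     [ ] router.html   ┃    ┃·██·██··████····█··█·
  ┃     [x] helpers.toml  ┃    ┃········████·██······
  ┃     [ ] client.c      ┃    ┃····██·······██·████·
  ┃   [-] scripts/        ┃    ┃···········█····████·
  ┃     [-] config/       ┃    ┃█····█······█·····██·
  ┃       [ ] test.ts     ┃    ┃                     


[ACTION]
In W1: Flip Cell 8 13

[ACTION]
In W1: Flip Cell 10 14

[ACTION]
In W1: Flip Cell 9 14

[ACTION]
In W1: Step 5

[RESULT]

  ┠───────────────────────┨    ┠─────────────────────
  ┃>[-] repo/             ┃    ┃Gen: 5               
  ┃   [x] utils.go        ┃    ┃·····················
  ┃   [ ] database.yaml   ┃    ┃█··█······█·██·······
  ┃   [-] tools/          ┃    ┃█··██·██·██·█········
  ┃     [-] templates/    ┃    ┃██·█···█···█·········
  ┃       [ ] server.ts   ┃    ┃················█····
  ┃       [x] config.py   ┃    ┃········███··········
  ┃       [x] cache.js    ┃    ┃···█···········██····
  ┃     [ ] router.html   ┃    ┃··███··········█··██·
  ┃     [x] helpers.toml  ┃    ┃··███··········███··█
  ┃     [ ] client.c      ┃    ┃················███··
  ┃   [-] scripts/        ┃    ┃·····················
  ┃     [-] config/       ┃    ┃·····················
  ┃       [ ] test.ts     ┃    ┃                     
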